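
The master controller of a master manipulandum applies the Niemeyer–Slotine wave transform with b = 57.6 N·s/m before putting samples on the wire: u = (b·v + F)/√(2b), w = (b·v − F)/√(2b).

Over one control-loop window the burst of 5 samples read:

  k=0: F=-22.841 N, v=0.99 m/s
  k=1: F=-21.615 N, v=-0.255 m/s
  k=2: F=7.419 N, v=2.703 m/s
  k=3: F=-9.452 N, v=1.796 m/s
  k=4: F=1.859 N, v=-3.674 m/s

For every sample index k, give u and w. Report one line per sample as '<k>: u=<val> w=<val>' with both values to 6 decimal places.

0: u=3.184813 w=7.440982
1: u=-3.382332 w=0.645385
2: u=15.197045 w=13.814596
3: u=8.757709 w=10.518986
4: u=-19.543551 w=-19.889955

k=0: b·v=57.6×0.99=57.024000; √(2b)=10.733126; u=(57.024000+(-22.841))/10.733126=3.184813, w=(57.024000−(-22.841))/10.733126=7.440982
k=1: b·v=57.6×(-0.255)=-14.688000; √(2b)=10.733126; u=(-14.688000+(-21.615))/10.733126=-3.382332, w=(-14.688000−(-21.615))/10.733126=0.645385
k=2: b·v=57.6×2.703=155.692800; √(2b)=10.733126; u=(155.692800+7.419)/10.733126=15.197045, w=(155.692800−7.419)/10.733126=13.814596
k=3: b·v=57.6×1.796=103.449600; √(2b)=10.733126; u=(103.449600+(-9.452))/10.733126=8.757709, w=(103.449600−(-9.452))/10.733126=10.518986
k=4: b·v=57.6×(-3.674)=-211.622400; √(2b)=10.733126; u=(-211.622400+1.859)/10.733126=-19.543551, w=(-211.622400−1.859)/10.733126=-19.889955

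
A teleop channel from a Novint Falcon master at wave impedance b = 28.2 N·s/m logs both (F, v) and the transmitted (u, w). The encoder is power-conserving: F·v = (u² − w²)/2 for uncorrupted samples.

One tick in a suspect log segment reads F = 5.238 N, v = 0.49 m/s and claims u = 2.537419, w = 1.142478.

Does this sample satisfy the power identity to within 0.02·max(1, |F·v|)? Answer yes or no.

yes

F·v = 5.238×0.49 = 2.566620 W.
(u² − w²)/2 = (6.438495 − 1.305256)/2 = 2.566620 W.
|Δ| = 0.000000;  2% of max(1, |F·v|) = 0.051332.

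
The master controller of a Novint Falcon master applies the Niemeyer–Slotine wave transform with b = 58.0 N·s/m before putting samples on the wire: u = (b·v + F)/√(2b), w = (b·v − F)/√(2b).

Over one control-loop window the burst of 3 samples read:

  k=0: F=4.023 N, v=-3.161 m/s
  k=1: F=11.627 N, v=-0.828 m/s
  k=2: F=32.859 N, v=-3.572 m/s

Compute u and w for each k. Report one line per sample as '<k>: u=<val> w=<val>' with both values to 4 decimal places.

k=0: b·v=58.0×(-3.161)=-183.3380; √(2b)=10.7703; u=(-183.3380+4.023)/10.7703=-16.6490, w=(-183.3380−4.023)/10.7703=-17.3960
k=1: b·v=58.0×(-0.828)=-48.0240; √(2b)=10.7703; u=(-48.0240+11.627)/10.7703=-3.3794, w=(-48.0240−11.627)/10.7703=-5.5385
k=2: b·v=58.0×(-3.572)=-207.1760; √(2b)=10.7703; u=(-207.1760+32.859)/10.7703=-16.1849, w=(-207.1760−32.859)/10.7703=-22.2867

0: u=-16.6490 w=-17.3960
1: u=-3.3794 w=-5.5385
2: u=-16.1849 w=-22.2867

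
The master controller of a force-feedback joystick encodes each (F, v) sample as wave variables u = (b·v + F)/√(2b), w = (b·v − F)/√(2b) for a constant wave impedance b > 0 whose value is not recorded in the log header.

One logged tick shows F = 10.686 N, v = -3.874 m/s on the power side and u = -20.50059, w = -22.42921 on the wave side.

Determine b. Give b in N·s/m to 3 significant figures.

b = 61.4 N·s/m

u + w = -42.92980;  u + w = √(2b)·v, so √(2b) = -42.92980/(-3.874) = 11.08152.
b = (√(2b))²/2 = 122.80004/2 = 61.40002.
(Check via u − w = 2F/√(2b): u − w = 1.92862, 2F/√(2b) = 1.92862.)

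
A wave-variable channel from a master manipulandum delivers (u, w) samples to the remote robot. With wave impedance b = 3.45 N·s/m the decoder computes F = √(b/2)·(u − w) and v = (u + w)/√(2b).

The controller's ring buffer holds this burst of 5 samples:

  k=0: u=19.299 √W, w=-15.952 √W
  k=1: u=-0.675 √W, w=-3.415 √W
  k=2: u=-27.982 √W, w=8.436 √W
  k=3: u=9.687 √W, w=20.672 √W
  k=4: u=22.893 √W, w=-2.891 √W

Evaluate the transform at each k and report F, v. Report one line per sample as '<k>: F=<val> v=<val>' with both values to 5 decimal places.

k=0: u−w=35.25100, u+w=3.34700; √(b/2)=1.31339, √(2b)=2.62679; F=1.31339×35.251=46.29840, v=3.34700/2.62679=1.27418
k=1: u−w=2.74000, u+w=-4.09000; √(b/2)=1.31339, √(2b)=2.62679; F=1.31339×2.74=3.59870, v=-4.09000/2.62679=-1.55704
k=2: u−w=-36.41800, u+w=-19.54600; √(b/2)=1.31339, √(2b)=2.62679; F=1.31339×(-36.418)=-47.83113, v=-19.54600/2.62679=-7.44104
k=3: u−w=-10.98500, u+w=30.35900; √(b/2)=1.31339, √(2b)=2.62679; F=1.31339×(-10.985)=-14.42762, v=30.35900/2.62679=11.55747
k=4: u−w=25.78400, u+w=20.00200; √(b/2)=1.31339, √(2b)=2.62679; F=1.31339×25.784=33.86451, v=20.00200/2.62679=7.61463

0: F=46.29840 v=1.27418
1: F=3.59870 v=-1.55704
2: F=-47.83113 v=-7.44104
3: F=-14.42762 v=11.55747
4: F=33.86451 v=7.61463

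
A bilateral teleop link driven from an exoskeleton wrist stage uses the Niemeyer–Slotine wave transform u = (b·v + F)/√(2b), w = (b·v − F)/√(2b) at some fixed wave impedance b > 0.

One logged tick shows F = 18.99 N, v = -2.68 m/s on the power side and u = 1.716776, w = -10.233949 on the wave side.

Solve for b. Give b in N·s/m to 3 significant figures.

b = 5.05 N·s/m

u + w = -8.517173;  u + w = √(2b)·v, so √(2b) = -8.517173/(-2.68) = 3.178050.
b = (√(2b))²/2 = 10.099999/2 = 5.050000.
(Check via u − w = 2F/√(2b): u − w = 11.950725, 2F/√(2b) = 11.950726.)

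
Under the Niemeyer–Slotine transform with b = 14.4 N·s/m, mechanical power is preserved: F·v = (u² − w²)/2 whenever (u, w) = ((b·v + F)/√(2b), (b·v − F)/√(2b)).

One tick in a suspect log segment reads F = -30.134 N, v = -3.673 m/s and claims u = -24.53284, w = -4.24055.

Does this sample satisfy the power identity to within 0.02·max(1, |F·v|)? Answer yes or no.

F·v = (-30.134)×(-3.673) = 110.6822 W.
(u² − w²)/2 = (601.8602 − 17.9823)/2 = 291.9390 W.
|Δ| = 181.2568;  2% of max(1, |F·v|) = 2.2136.

no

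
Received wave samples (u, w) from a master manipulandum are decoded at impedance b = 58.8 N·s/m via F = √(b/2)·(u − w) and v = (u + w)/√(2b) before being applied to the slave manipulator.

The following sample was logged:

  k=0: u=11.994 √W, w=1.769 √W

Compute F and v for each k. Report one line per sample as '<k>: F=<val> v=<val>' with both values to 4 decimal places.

0: F=55.4418 v=1.2691

k=0: u−w=10.2250, u+w=13.7630; √(b/2)=5.4222, √(2b)=10.8444; F=5.4222×10.225=55.4418, v=13.7630/10.8444=1.2691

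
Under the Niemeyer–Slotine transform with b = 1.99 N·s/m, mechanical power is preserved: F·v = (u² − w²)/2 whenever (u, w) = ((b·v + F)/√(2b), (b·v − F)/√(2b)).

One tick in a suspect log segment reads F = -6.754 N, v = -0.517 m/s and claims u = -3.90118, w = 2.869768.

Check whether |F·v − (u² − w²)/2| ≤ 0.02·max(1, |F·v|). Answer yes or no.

F·v = (-6.754)×(-0.517) = 3.491818 W.
(u² − w²)/2 = (15.219205 − 8.235568)/2 = 3.491819 W.
|Δ| = 0.000001;  2% of max(1, |F·v|) = 0.069836.

yes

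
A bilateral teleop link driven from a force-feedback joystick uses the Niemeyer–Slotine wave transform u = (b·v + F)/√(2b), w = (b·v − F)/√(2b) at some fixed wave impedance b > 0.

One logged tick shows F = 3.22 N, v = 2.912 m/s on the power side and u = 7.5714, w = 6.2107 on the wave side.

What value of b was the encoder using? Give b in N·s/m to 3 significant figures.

b = 11.2 N·s/m

u + w = 13.78210;  u + w = √(2b)·v, so √(2b) = 13.78210/2.912 = 4.73286.
b = (√(2b))²/2 = 22.40000/2 = 11.20000.
(Check via u − w = 2F/√(2b): u − w = 1.36070, 2F/√(2b) = 1.36070.)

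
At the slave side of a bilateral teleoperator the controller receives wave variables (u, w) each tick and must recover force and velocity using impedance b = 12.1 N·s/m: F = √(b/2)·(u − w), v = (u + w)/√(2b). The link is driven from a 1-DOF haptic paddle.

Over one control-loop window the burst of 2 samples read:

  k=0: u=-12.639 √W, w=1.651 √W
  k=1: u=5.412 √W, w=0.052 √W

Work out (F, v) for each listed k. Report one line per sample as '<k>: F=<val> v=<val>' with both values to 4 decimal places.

0: F=-35.1488 v=-2.2336
1: F=13.1839 v=1.1107

k=0: u−w=-14.2900, u+w=-10.9880; √(b/2)=2.4597, √(2b)=4.9193; F=2.4597×(-14.29)=-35.1488, v=-10.9880/4.9193=-2.2336
k=1: u−w=5.3600, u+w=5.4640; √(b/2)=2.4597, √(2b)=4.9193; F=2.4597×5.36=13.1839, v=5.4640/4.9193=1.1107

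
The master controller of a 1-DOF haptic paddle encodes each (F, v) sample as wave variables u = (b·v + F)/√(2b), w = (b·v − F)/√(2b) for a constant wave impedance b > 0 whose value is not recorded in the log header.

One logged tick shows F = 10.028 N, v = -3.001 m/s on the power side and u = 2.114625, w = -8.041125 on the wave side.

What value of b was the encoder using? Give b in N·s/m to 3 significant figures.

u + w = -5.926500;  u + w = √(2b)·v, so √(2b) = -5.926500/(-3.001) = 1.974842.
b = (√(2b))²/2 = 3.900000/2 = 1.950000.
(Check via u − w = 2F/√(2b): u − w = 10.155750, 2F/√(2b) = 10.155751.)

b = 1.95 N·s/m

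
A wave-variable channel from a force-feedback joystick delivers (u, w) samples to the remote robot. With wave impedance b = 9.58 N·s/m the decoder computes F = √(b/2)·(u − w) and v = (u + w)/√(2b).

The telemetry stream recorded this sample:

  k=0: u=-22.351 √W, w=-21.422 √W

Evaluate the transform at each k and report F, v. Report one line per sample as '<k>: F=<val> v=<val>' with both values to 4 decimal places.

0: F=-2.0332 v=-10.0002

k=0: u−w=-0.9290, u+w=-43.7730; √(b/2)=2.1886, √(2b)=4.3772; F=2.1886×(-0.929)=-2.0332, v=-43.7730/4.3772=-10.0002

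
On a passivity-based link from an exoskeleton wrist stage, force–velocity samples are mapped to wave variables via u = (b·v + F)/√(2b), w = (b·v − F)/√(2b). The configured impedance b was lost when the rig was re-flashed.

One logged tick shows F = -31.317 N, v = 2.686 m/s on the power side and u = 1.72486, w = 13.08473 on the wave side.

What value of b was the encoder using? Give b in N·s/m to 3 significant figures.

b = 15.2 N·s/m

u + w = 14.80959;  u + w = √(2b)·v, so √(2b) = 14.80959/2.686 = 5.51362.
b = (√(2b))²/2 = 30.40003/2 = 15.20002.
(Check via u − w = 2F/√(2b): u − w = -11.35987, 2F/√(2b) = -11.35986.)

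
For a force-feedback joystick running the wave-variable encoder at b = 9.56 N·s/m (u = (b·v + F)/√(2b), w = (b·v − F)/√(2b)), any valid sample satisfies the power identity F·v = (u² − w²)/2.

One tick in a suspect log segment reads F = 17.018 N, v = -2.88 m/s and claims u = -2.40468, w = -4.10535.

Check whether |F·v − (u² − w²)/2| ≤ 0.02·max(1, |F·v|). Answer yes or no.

no

F·v = 17.018×(-2.88) = -49.0118 W.
(u² − w²)/2 = (5.7825 − 16.8539)/2 = -5.5357 W.
|Δ| = 43.4761;  2% of max(1, |F·v|) = 0.9802.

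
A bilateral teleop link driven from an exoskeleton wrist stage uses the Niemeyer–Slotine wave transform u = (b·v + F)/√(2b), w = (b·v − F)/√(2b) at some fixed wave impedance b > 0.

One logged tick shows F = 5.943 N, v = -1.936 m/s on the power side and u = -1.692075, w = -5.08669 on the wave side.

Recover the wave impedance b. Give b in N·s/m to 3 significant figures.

u + w = -6.778765;  u + w = √(2b)·v, so √(2b) = -6.778765/(-1.936) = 3.501428.
b = (√(2b))²/2 = 12.259999/2 = 6.130000.
(Check via u − w = 2F/√(2b): u − w = 3.394615, 2F/√(2b) = 3.394615.)

b = 6.13 N·s/m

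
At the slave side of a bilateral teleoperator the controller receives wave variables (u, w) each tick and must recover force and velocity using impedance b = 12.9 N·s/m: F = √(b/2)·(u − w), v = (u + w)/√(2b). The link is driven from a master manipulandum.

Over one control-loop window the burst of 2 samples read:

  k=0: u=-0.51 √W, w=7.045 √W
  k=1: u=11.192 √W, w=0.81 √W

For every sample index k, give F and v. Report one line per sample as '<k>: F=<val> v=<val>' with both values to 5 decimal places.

0: F=-19.18732 v=1.28658
1: F=26.36701 v=2.36289

k=0: u−w=-7.55500, u+w=6.53500; √(b/2)=2.53969, √(2b)=5.07937; F=2.53969×(-7.555)=-19.18732, v=6.53500/5.07937=1.28658
k=1: u−w=10.38200, u+w=12.00200; √(b/2)=2.53969, √(2b)=5.07937; F=2.53969×10.382=26.36701, v=12.00200/5.07937=2.36289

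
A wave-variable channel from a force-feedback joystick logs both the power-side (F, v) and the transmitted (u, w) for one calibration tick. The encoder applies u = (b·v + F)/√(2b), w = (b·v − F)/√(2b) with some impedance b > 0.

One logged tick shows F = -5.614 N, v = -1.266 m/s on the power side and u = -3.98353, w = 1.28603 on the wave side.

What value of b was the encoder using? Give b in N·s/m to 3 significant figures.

b = 2.27 N·s/m

u + w = -2.69750;  u + w = √(2b)·v, so √(2b) = -2.69750/(-1.266) = 2.13073.
b = (√(2b))²/2 = 4.54000/2 = 2.27000.
(Check via u − w = 2F/√(2b): u − w = -5.26956, 2F/√(2b) = -5.26956.)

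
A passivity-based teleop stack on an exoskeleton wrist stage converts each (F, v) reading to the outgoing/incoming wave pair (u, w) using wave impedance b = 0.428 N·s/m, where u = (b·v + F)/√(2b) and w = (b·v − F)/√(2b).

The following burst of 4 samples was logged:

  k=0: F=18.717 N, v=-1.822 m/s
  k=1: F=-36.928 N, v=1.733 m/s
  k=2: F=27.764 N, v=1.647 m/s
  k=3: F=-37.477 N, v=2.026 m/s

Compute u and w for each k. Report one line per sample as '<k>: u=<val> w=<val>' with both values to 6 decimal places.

0: u=19.387302 w=-21.073022
1: u=-39.111728 w=40.715105
2: u=30.770464 w=-29.246655
3: u=-39.569570 w=41.444030

k=0: b·v=0.428×(-1.822)=-0.779816; √(2b)=0.925203; u=(-0.779816+18.717)/0.925203=19.387302, w=(-0.779816−18.717)/0.925203=-21.073022
k=1: b·v=0.428×1.733=0.741724; √(2b)=0.925203; u=(0.741724+(-36.928))/0.925203=-39.111728, w=(0.741724−(-36.928))/0.925203=40.715105
k=2: b·v=0.428×1.647=0.704916; √(2b)=0.925203; u=(0.704916+27.764)/0.925203=30.770464, w=(0.704916−27.764)/0.925203=-29.246655
k=3: b·v=0.428×2.026=0.867128; √(2b)=0.925203; u=(0.867128+(-37.477))/0.925203=-39.569570, w=(0.867128−(-37.477))/0.925203=41.444030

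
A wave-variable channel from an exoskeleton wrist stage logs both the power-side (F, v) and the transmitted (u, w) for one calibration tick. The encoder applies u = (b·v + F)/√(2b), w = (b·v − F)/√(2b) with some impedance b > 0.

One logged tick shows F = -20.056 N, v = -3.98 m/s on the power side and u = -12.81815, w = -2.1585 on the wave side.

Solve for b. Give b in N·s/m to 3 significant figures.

b = 7.08 N·s/m

u + w = -14.9766;  u + w = √(2b)·v, so √(2b) = -14.9766/(-3.98) = 3.7630.
b = (√(2b))²/2 = 14.1600/2 = 7.0800.
(Check via u − w = 2F/√(2b): u − w = -10.6596, 2F/√(2b) = -10.6596.)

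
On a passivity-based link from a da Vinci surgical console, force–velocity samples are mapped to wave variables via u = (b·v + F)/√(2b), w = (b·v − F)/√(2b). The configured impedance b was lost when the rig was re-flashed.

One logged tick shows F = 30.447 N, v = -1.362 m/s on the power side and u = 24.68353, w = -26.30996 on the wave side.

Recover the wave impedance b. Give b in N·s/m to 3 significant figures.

b = 0.713 N·s/m

u + w = -1.62643;  u + w = √(2b)·v, so √(2b) = -1.62643/(-1.362) = 1.19415.
b = (√(2b))²/2 = 1.42599/2 = 0.71300.
(Check via u − w = 2F/√(2b): u − w = 50.99349, 2F/√(2b) = 50.99367.)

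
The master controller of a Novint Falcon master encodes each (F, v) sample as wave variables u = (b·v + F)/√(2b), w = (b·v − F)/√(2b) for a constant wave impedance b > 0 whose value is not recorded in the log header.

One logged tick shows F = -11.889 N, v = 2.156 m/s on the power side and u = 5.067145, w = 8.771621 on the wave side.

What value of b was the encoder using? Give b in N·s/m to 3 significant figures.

b = 20.6 N·s/m

u + w = 13.838766;  u + w = √(2b)·v, so √(2b) = 13.838766/2.156 = 6.418723.
b = (√(2b))²/2 = 41.200000/2 = 20.600000.
(Check via u − w = 2F/√(2b): u − w = -3.704476, 2F/√(2b) = -3.704475.)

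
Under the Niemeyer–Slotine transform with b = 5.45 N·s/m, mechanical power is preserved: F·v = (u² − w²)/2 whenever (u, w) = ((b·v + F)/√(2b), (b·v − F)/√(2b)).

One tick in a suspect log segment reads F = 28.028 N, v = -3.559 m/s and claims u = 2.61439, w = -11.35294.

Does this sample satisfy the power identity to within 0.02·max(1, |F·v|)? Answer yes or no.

no

F·v = 28.028×(-3.559) = -99.75165 W.
(u² − w²)/2 = (6.83504 − 128.88925)/2 = -61.02711 W.
|Δ| = 38.72455;  2% of max(1, |F·v|) = 1.99503.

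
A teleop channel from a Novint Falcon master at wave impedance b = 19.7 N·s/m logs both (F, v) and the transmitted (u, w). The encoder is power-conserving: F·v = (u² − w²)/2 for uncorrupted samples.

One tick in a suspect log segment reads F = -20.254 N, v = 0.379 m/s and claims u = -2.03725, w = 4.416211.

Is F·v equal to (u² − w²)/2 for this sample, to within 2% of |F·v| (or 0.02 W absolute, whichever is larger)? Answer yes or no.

F·v = (-20.254)×0.379 = -7.676266 W.
(u² − w²)/2 = (4.150388 − 19.502920)/2 = -7.676266 W.
|Δ| = 0.000000;  2% of max(1, |F·v|) = 0.153525.

yes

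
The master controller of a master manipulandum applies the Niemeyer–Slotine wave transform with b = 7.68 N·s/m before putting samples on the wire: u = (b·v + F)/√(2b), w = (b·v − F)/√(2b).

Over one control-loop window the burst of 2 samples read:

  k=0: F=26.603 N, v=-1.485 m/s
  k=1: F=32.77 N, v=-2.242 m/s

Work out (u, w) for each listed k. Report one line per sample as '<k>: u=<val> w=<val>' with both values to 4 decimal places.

0: u=3.8779 w=-9.6979
1: u=3.9680 w=-12.7548

k=0: b·v=7.68×(-1.485)=-11.4048; √(2b)=3.9192; u=(-11.4048+26.603)/3.9192=3.8779, w=(-11.4048−26.603)/3.9192=-9.6979
k=1: b·v=7.68×(-2.242)=-17.2186; √(2b)=3.9192; u=(-17.2186+32.77)/3.9192=3.9680, w=(-17.2186−32.77)/3.9192=-12.7548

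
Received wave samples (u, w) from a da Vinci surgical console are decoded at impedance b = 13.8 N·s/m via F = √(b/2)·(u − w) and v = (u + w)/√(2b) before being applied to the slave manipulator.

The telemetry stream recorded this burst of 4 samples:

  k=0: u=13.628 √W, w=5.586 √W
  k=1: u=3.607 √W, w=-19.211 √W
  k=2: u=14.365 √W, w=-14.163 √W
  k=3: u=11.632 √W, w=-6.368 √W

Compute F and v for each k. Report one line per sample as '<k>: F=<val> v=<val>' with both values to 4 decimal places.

0: F=21.1246 v=3.6573
1: F=59.9380 v=-2.9702
2: F=74.9369 v=0.0385
3: F=47.2821 v=1.0020

k=0: u−w=8.0420, u+w=19.2140; √(b/2)=2.6268, √(2b)=5.2536; F=2.6268×8.042=21.1246, v=19.2140/5.2536=3.6573
k=1: u−w=22.8180, u+w=-15.6040; √(b/2)=2.6268, √(2b)=5.2536; F=2.6268×22.818=59.9380, v=-15.6040/5.2536=-2.9702
k=2: u−w=28.5280, u+w=0.2020; √(b/2)=2.6268, √(2b)=5.2536; F=2.6268×28.528=74.9369, v=0.2020/5.2536=0.0385
k=3: u−w=18.0000, u+w=5.2640; √(b/2)=2.6268, √(2b)=5.2536; F=2.6268×18.0=47.2821, v=5.2640/5.2536=1.0020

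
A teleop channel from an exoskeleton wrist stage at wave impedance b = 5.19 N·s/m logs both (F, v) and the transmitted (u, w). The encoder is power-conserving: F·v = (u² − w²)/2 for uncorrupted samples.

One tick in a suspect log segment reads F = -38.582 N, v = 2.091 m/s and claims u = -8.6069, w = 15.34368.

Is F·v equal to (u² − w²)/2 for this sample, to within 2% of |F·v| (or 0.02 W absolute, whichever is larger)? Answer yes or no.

F·v = (-38.582)×2.091 = -80.67496 W.
(u² − w²)/2 = (74.07873 − 235.42852)/2 = -80.67489 W.
|Δ| = 0.00007;  2% of max(1, |F·v|) = 1.61350.

yes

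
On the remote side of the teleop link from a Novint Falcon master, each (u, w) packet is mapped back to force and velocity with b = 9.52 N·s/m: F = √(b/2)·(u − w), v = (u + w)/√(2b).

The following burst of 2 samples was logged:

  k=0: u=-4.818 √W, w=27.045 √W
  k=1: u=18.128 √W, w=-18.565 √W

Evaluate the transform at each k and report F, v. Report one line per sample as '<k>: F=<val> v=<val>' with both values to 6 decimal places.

0: F=-69.516859 v=5.093864
1: F=80.054675 v=-0.100149

k=0: u−w=-31.863000, u+w=22.227000; √(b/2)=2.181742, √(2b)=4.363485; F=2.181742×(-31.863)=-69.516859, v=22.227000/4.363485=5.093864
k=1: u−w=36.693000, u+w=-0.437000; √(b/2)=2.181742, √(2b)=4.363485; F=2.181742×36.693=80.054675, v=-0.437000/4.363485=-0.100149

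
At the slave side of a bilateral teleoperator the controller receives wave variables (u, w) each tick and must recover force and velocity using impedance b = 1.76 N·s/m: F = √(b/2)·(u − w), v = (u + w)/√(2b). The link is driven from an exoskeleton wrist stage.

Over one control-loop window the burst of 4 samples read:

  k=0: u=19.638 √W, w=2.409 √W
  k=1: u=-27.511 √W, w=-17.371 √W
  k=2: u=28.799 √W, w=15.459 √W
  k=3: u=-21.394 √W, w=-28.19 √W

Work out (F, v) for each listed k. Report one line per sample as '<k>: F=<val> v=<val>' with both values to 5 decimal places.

0: F=16.16223 v=11.75109
1: F=-9.51216 v=-23.92219
2: F=12.51403 v=23.58959
3: F=6.37521 v=-26.42836

k=0: u−w=17.22900, u+w=22.04700; √(b/2)=0.93808, √(2b)=1.87617; F=0.93808×17.229=16.16223, v=22.04700/1.87617=11.75109
k=1: u−w=-10.14000, u+w=-44.88200; √(b/2)=0.93808, √(2b)=1.87617; F=0.93808×(-10.14)=-9.51216, v=-44.88200/1.87617=-23.92219
k=2: u−w=13.34000, u+w=44.25800; √(b/2)=0.93808, √(2b)=1.87617; F=0.93808×13.34=12.51403, v=44.25800/1.87617=23.58959
k=3: u−w=6.79600, u+w=-49.58400; √(b/2)=0.93808, √(2b)=1.87617; F=0.93808×6.796=6.37521, v=-49.58400/1.87617=-26.42836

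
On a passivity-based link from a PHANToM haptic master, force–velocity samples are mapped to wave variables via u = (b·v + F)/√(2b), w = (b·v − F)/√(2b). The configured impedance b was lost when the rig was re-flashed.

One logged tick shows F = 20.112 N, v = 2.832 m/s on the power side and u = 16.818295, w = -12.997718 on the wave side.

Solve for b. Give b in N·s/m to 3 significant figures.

b = 0.91 N·s/m

u + w = 3.820577;  u + w = √(2b)·v, so √(2b) = 3.820577/2.832 = 1.349074.
b = (√(2b))²/2 = 1.820000/2 = 0.910000.
(Check via u − w = 2F/√(2b): u − w = 29.816013, 2F/√(2b) = 29.816012.)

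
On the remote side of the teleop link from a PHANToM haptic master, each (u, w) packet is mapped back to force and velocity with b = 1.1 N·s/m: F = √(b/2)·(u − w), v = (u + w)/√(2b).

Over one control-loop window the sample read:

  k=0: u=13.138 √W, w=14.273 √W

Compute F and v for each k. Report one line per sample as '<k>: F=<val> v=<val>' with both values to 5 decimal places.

k=0: u−w=-1.13500, u+w=27.41100; √(b/2)=0.74162, √(2b)=1.48324; F=0.74162×(-1.135)=-0.84174, v=27.41100/1.48324=18.48049

0: F=-0.84174 v=18.48049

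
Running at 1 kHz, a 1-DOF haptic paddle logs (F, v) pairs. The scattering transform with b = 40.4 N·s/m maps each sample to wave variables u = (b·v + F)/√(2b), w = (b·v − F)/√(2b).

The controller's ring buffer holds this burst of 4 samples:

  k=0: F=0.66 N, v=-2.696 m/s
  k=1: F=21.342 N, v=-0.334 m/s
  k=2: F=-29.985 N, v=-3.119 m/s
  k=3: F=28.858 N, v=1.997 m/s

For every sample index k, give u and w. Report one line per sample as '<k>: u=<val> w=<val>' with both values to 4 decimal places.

0: u=-12.0436 w=-12.1904
1: u=0.8731 w=-3.8754
2: u=-17.3539 w=-10.6824
3: u=12.1858 w=5.7650

k=0: b·v=40.4×(-2.696)=-108.9184; √(2b)=8.9889; u=(-108.9184+0.66)/8.9889=-12.0436, w=(-108.9184−0.66)/8.9889=-12.1904
k=1: b·v=40.4×(-0.334)=-13.4936; √(2b)=8.9889; u=(-13.4936+21.342)/8.9889=0.8731, w=(-13.4936−21.342)/8.9889=-3.8754
k=2: b·v=40.4×(-3.119)=-126.0076; √(2b)=8.9889; u=(-126.0076+(-29.985))/8.9889=-17.3539, w=(-126.0076−(-29.985))/8.9889=-10.6824
k=3: b·v=40.4×1.997=80.6788; √(2b)=8.9889; u=(80.6788+28.858)/8.9889=12.1858, w=(80.6788−28.858)/8.9889=5.7650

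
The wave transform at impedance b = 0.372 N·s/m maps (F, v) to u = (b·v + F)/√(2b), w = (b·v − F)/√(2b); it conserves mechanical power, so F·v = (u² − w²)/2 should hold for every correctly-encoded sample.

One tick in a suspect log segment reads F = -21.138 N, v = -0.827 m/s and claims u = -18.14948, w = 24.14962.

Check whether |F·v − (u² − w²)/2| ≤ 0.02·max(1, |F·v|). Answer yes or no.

F·v = (-21.138)×(-0.827) = 17.4811 W.
(u² − w²)/2 = (329.4036 − 583.2041)/2 = -126.9003 W.
|Δ| = 144.3814;  2% of max(1, |F·v|) = 0.3496.

no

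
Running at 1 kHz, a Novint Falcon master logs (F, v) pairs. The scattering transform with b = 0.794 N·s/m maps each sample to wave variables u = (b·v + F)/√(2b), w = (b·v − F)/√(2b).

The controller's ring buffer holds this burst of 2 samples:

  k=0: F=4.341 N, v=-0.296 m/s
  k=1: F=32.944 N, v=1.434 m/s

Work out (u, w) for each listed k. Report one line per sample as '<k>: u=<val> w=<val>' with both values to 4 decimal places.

k=0: b·v=0.794×(-0.296)=-0.2350; √(2b)=1.2602; u=(-0.2350+4.341)/1.2602=3.2583, w=(-0.2350−4.341)/1.2602=-3.6313
k=1: b·v=0.794×1.434=1.1386; √(2b)=1.2602; u=(1.1386+32.944)/1.2602=27.0463, w=(1.1386−32.944)/1.2602=-25.2392

0: u=3.2583 w=-3.6313
1: u=27.0463 w=-25.2392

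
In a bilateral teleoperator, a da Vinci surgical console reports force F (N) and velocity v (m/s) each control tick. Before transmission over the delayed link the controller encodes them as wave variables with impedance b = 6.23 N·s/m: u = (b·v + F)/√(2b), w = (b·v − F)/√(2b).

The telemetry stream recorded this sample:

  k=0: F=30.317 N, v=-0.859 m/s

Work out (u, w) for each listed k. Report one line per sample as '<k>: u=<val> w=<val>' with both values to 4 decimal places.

k=0: b·v=6.23×(-0.859)=-5.3516; √(2b)=3.5299; u=(-5.3516+30.317)/3.5299=7.0726, w=(-5.3516−30.317)/3.5299=-10.1048

0: u=7.0726 w=-10.1048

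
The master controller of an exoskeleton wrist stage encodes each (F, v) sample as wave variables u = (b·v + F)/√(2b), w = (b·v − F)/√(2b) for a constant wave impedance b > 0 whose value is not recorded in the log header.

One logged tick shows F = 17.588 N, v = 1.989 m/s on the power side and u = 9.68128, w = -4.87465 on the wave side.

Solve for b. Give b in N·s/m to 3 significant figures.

u + w = 4.80663;  u + w = √(2b)·v, so √(2b) = 4.80663/1.989 = 2.41661.
b = (√(2b))²/2 = 5.83999/2 = 2.91999.
(Check via u − w = 2F/√(2b): u − w = 14.55593, 2F/√(2b) = 14.55595.)

b = 2.92 N·s/m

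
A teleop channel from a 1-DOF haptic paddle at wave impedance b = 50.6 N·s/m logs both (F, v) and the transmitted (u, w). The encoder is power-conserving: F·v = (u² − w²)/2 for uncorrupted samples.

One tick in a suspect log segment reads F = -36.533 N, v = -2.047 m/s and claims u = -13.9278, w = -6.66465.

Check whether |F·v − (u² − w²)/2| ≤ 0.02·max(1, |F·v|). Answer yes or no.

F·v = (-36.533)×(-2.047) = 74.78305 W.
(u² − w²)/2 = (193.98361 − 44.41756)/2 = 74.78303 W.
|Δ| = 0.00002;  2% of max(1, |F·v|) = 1.49566.

yes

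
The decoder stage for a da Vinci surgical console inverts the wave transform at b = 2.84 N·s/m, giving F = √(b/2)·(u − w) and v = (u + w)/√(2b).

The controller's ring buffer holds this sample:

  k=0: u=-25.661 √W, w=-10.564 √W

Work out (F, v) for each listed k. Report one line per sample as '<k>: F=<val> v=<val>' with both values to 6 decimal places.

0: F=-17.990152 v=-15.199672

k=0: u−w=-15.097000, u+w=-36.225000; √(b/2)=1.191638, √(2b)=2.383275; F=1.191638×(-15.097)=-17.990152, v=-36.225000/2.383275=-15.199672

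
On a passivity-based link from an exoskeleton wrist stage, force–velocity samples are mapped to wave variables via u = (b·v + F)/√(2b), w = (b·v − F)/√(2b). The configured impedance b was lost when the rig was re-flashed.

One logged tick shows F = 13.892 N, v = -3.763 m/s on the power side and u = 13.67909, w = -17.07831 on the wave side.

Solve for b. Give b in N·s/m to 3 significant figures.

u + w = -3.39922;  u + w = √(2b)·v, so √(2b) = -3.39922/(-3.763) = 0.90333.
b = (√(2b))²/2 = 0.81600/2 = 0.40800.
(Check via u − w = 2F/√(2b): u − w = 30.75740, 2F/√(2b) = 30.75741.)

b = 0.408 N·s/m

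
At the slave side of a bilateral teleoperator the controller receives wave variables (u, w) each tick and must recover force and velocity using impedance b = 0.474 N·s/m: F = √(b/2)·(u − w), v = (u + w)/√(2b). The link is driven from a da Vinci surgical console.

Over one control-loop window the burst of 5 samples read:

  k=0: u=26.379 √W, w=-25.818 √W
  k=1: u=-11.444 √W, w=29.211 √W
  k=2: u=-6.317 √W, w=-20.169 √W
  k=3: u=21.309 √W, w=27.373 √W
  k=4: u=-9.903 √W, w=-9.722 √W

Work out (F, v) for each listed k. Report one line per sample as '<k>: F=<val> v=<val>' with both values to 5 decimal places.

0: F=25.41088 v=0.57618
1: F=-19.79193 v=18.24778
2: F=6.74352 v=-27.20271
3: F=-2.95212 v=49.99934
4: F=-0.08812 v=-20.15605

k=0: u−w=52.19700, u+w=0.56100; √(b/2)=0.48683, √(2b)=0.97365; F=0.48683×52.197=25.41088, v=0.56100/0.97365=0.57618
k=1: u−w=-40.65500, u+w=17.76700; √(b/2)=0.48683, √(2b)=0.97365; F=0.48683×(-40.655)=-19.79193, v=17.76700/0.97365=18.24778
k=2: u−w=13.85200, u+w=-26.48600; √(b/2)=0.48683, √(2b)=0.97365; F=0.48683×13.852=6.74352, v=-26.48600/0.97365=-27.20271
k=3: u−w=-6.06400, u+w=48.68200; √(b/2)=0.48683, √(2b)=0.97365; F=0.48683×(-6.064)=-2.95212, v=48.68200/0.97365=49.99934
k=4: u−w=-0.18100, u+w=-19.62500; √(b/2)=0.48683, √(2b)=0.97365; F=0.48683×(-0.181)=-0.08812, v=-19.62500/0.97365=-20.15605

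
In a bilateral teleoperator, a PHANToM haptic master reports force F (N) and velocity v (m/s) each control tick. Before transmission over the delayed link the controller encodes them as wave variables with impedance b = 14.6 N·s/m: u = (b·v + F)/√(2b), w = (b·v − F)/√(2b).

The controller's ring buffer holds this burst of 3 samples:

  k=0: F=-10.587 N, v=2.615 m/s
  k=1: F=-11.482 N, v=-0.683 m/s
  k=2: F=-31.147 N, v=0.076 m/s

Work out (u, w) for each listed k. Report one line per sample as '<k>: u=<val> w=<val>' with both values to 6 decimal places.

0: u=5.106129 w=9.024553
1: u=-3.970204 w=0.279475
2: u=-5.558670 w=5.969352

k=0: b·v=14.6×2.615=38.179000; √(2b)=5.403702; u=(38.179000+(-10.587))/5.403702=5.106129, w=(38.179000−(-10.587))/5.403702=9.024553
k=1: b·v=14.6×(-0.683)=-9.971800; √(2b)=5.403702; u=(-9.971800+(-11.482))/5.403702=-3.970204, w=(-9.971800−(-11.482))/5.403702=0.279475
k=2: b·v=14.6×0.076=1.109600; √(2b)=5.403702; u=(1.109600+(-31.147))/5.403702=-5.558670, w=(1.109600−(-31.147))/5.403702=5.969352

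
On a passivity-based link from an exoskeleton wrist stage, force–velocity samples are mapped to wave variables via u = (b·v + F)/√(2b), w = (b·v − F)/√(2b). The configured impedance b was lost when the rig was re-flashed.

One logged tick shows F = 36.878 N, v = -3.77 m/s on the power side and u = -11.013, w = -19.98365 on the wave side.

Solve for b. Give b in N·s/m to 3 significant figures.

u + w = -30.99665;  u + w = √(2b)·v, so √(2b) = -30.99665/(-3.77) = 8.22192.
b = (√(2b))²/2 = 67.60002/2 = 33.80001.
(Check via u − w = 2F/√(2b): u − w = 8.97065, 2F/√(2b) = 8.97065.)

b = 33.8 N·s/m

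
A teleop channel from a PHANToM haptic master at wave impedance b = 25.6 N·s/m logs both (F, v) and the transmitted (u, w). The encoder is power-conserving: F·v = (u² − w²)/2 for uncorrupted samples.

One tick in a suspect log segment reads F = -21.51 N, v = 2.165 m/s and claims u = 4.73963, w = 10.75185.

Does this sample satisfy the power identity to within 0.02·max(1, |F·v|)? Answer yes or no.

yes

F·v = (-21.51)×2.165 = -46.5692 W.
(u² − w²)/2 = (22.4641 − 115.6023)/2 = -46.5691 W.
|Δ| = 0.0001;  2% of max(1, |F·v|) = 0.9314.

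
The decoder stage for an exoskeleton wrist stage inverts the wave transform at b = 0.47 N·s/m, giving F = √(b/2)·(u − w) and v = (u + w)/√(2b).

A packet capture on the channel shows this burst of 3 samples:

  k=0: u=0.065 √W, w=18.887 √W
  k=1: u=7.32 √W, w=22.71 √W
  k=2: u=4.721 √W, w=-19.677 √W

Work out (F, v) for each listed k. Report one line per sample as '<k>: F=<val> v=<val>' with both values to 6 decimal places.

k=0: u−w=-18.822000, u+w=18.952000; √(b/2)=0.484768, √(2b)=0.969536; F=0.484768×(-18.822)=-9.124303, v=18.952000/0.969536=19.547495
k=1: u−w=-15.390000, u+w=30.030000; √(b/2)=0.484768, √(2b)=0.969536; F=0.484768×(-15.39)=-7.460579, v=30.030000/0.969536=30.973580
k=2: u−w=24.398000, u+w=-14.956000; √(b/2)=0.484768, √(2b)=0.969536; F=0.484768×24.398=11.827369, v=-14.956000/0.969536=-15.425936

0: F=-9.124303 v=19.547495
1: F=-7.460579 v=30.973580
2: F=11.827369 v=-15.425936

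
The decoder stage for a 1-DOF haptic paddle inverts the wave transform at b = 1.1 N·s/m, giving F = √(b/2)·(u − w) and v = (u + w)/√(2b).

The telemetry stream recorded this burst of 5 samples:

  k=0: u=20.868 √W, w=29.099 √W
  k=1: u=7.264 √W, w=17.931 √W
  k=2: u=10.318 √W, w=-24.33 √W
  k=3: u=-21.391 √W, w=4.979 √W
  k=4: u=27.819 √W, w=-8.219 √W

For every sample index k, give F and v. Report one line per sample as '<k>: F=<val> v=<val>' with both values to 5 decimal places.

0: F=-6.10427 v=33.68774
1: F=-7.91086 v=16.98647
2: F=25.69564 v=-9.44689
3: F=-19.55652 v=-11.06497
4: F=26.72650 v=13.21432

k=0: u−w=-8.23100, u+w=49.96700; √(b/2)=0.74162, √(2b)=1.48324; F=0.74162×(-8.231)=-6.10427, v=49.96700/1.48324=33.68774
k=1: u−w=-10.66700, u+w=25.19500; √(b/2)=0.74162, √(2b)=1.48324; F=0.74162×(-10.667)=-7.91086, v=25.19500/1.48324=16.98647
k=2: u−w=34.64800, u+w=-14.01200; √(b/2)=0.74162, √(2b)=1.48324; F=0.74162×34.648=25.69564, v=-14.01200/1.48324=-9.44689
k=3: u−w=-26.37000, u+w=-16.41200; √(b/2)=0.74162, √(2b)=1.48324; F=0.74162×(-26.37)=-19.55652, v=-16.41200/1.48324=-11.06497
k=4: u−w=36.03800, u+w=19.60000; √(b/2)=0.74162, √(2b)=1.48324; F=0.74162×36.038=26.72650, v=19.60000/1.48324=13.21432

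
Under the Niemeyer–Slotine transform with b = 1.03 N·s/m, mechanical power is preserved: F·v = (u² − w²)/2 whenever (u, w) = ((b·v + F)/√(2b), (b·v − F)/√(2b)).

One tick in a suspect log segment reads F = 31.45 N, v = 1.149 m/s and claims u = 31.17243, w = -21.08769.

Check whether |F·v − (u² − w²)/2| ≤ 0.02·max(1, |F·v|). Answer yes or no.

F·v = 31.45×1.149 = 36.13605 W.
(u² − w²)/2 = (971.72039 − 444.69067)/2 = 263.51486 W.
|Δ| = 227.37881;  2% of max(1, |F·v|) = 0.72272.

no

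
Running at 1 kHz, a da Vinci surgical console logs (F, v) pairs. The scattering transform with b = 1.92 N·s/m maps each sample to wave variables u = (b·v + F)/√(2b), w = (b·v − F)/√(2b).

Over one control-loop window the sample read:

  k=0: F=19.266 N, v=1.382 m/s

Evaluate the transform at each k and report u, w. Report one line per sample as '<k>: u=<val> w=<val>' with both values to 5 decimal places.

0: u=11.18572 w=-8.47756

k=0: b·v=1.92×1.382=2.65344; √(2b)=1.95959; u=(2.65344+19.266)/1.95959=11.18572, w=(2.65344−19.266)/1.95959=-8.47756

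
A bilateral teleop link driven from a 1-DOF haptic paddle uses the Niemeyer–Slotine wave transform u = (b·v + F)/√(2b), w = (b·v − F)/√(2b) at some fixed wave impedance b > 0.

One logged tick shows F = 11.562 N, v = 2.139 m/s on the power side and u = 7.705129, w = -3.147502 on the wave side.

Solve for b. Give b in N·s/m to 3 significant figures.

b = 2.27 N·s/m

u + w = 4.557627;  u + w = √(2b)·v, so √(2b) = 4.557627/2.139 = 2.130728.
b = (√(2b))²/2 = 4.540001/2 = 2.270001.
(Check via u − w = 2F/√(2b): u − w = 10.852631, 2F/√(2b) = 10.852629.)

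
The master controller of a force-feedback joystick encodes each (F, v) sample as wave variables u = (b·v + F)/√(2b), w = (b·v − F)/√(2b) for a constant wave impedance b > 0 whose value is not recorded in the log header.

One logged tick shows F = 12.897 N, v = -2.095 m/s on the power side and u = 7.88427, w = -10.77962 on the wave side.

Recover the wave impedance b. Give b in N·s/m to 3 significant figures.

u + w = -2.89535;  u + w = √(2b)·v, so √(2b) = -2.89535/(-2.095) = 1.38203.
b = (√(2b))²/2 = 1.91000/2 = 0.95500.
(Check via u − w = 2F/√(2b): u − w = 18.66389, 2F/√(2b) = 18.66387.)

b = 0.955 N·s/m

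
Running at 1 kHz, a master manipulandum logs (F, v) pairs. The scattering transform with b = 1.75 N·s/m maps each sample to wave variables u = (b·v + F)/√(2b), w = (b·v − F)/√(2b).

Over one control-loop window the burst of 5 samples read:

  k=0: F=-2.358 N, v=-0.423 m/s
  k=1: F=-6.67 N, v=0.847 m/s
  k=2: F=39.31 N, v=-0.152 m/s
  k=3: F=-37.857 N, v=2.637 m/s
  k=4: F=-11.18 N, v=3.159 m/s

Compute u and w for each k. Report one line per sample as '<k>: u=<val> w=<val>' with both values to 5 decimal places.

k=0: b·v=1.75×(-0.423)=-0.74025; √(2b)=1.87083; u=(-0.74025+(-2.358))/1.87083=-1.65608, w=(-0.74025−(-2.358))/1.87083=0.86472
k=1: b·v=1.75×0.847=1.48225; √(2b)=1.87083; u=(1.48225+(-6.67))/1.87083=-2.77297, w=(1.48225−(-6.67))/1.87083=4.35756
k=2: b·v=1.75×(-0.152)=-0.26600; √(2b)=1.87083; u=(-0.26600+39.31)/1.87083=20.86990, w=(-0.26600−39.31)/1.87083=-21.15426
k=3: b·v=1.75×2.637=4.61475; √(2b)=1.87083; u=(4.61475+(-37.857))/1.87083=-17.76873, w=(4.61475−(-37.857))/1.87083=22.70211
k=4: b·v=1.75×3.159=5.52825; √(2b)=1.87083; u=(5.52825+(-11.18))/1.87083=-3.02099, w=(5.52825−(-11.18))/1.87083=8.93094

0: u=-1.65608 w=0.86472
1: u=-2.77297 w=4.35756
2: u=20.86990 w=-21.15426
3: u=-17.76873 w=22.70211
4: u=-3.02099 w=8.93094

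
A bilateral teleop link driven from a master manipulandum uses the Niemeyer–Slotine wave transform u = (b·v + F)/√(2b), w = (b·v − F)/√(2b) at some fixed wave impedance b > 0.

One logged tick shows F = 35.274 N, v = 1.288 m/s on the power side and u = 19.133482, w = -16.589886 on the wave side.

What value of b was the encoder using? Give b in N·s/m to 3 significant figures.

u + w = 2.543596;  u + w = √(2b)·v, so √(2b) = 2.543596/1.288 = 1.974842.
b = (√(2b))²/2 = 3.899999/2 = 1.950000.
(Check via u − w = 2F/√(2b): u − w = 35.723368, 2F/√(2b) = 35.723371.)

b = 1.95 N·s/m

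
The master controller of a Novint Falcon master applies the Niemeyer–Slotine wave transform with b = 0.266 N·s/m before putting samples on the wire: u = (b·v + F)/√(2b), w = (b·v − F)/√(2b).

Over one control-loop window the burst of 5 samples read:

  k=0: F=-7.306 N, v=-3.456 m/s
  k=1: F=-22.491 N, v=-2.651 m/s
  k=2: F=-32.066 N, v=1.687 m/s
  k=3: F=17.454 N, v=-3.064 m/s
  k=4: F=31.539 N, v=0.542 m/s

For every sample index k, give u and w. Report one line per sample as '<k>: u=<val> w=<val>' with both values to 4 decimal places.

k=0: b·v=0.266×(-3.456)=-0.9193; √(2b)=0.7294; u=(-0.9193+(-7.306))/0.7294=-11.2771, w=(-0.9193−(-7.306))/0.7294=8.7563
k=1: b·v=0.266×(-2.651)=-0.7052; √(2b)=0.7294; u=(-0.7052+(-22.491))/0.7294=-31.8024, w=(-0.7052−(-22.491))/0.7294=29.8688
k=2: b·v=0.266×1.687=0.4487; √(2b)=0.7294; u=(0.4487+(-32.066))/0.7294=-43.3479, w=(0.4487−(-32.066))/0.7294=44.5784
k=3: b·v=0.266×(-3.064)=-0.8150; √(2b)=0.7294; u=(-0.8150+17.454)/0.7294=22.8124, w=(-0.8150−17.454)/0.7294=-25.0472
k=4: b·v=0.266×0.542=0.1442; √(2b)=0.7294; u=(0.1442+31.539)/0.7294=43.4383, w=(0.1442−31.539)/0.7294=-43.0430

0: u=-11.2771 w=8.7563
1: u=-31.8024 w=29.8688
2: u=-43.3479 w=44.5784
3: u=22.8124 w=-25.0472
4: u=43.4383 w=-43.0430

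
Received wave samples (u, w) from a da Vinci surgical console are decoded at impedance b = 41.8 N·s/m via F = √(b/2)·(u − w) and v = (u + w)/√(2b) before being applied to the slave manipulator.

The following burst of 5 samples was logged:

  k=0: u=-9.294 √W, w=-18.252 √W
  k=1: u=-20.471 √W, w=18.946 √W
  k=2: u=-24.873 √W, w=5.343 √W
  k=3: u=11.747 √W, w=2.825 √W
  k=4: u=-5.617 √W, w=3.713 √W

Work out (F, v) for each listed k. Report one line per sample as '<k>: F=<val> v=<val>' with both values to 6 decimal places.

k=0: u−w=8.958000, u+w=-27.546000; √(b/2)=4.571652, √(2b)=9.143304; F=4.571652×8.958=40.952857, v=-27.546000/9.143304=-3.012697
k=1: u−w=-39.417000, u+w=-1.525000; √(b/2)=4.571652, √(2b)=9.143304; F=4.571652×(-39.417)=-180.200798, v=-1.525000/9.143304=-0.166789
k=2: u−w=-30.216000, u+w=-19.530000; √(b/2)=4.571652, √(2b)=9.143304; F=4.571652×(-30.216)=-138.137030, v=-19.530000/9.143304=-2.135989
k=3: u−w=8.922000, u+w=14.572000; √(b/2)=4.571652, √(2b)=9.143304; F=4.571652×8.922=40.788277, v=14.572000/9.143304=1.593735
k=4: u−w=-9.330000, u+w=-1.904000; √(b/2)=4.571652, √(2b)=9.143304; F=4.571652×(-9.33)=-42.653511, v=-1.904000/9.143304=-0.208240

0: F=40.952857 v=-3.012697
1: F=-180.200798 v=-0.166789
2: F=-138.137030 v=-2.135989
3: F=40.788277 v=1.593735
4: F=-42.653511 v=-0.208240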